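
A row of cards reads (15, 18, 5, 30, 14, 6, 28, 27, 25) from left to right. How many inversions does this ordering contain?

There are 15 inversions.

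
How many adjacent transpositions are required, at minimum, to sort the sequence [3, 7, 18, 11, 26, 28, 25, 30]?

There are 3 adjacent swaps.

The minimum number of adjacent swaps to sort an array equals its inversion count, since every such swap removes exactly one inversion.
Count inversions — for each element, later elements that are smaller:
3: none → 0
7: none → 0
18: 11 → 1
11: none → 0
26: 25 → 1
28: 25 → 1
25: none → 0
30: none → 0
Total inversions: 0 + 0 + 1 + 0 + 1 + 1 + 0 + 0 = 3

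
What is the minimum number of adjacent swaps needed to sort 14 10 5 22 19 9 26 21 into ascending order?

Swaps: 10

Minimum adjacent swaps = number of inversions (each swap of adjacent out-of-order elements removes one inversion and no swap can remove more).
Count inversions — for each element, later elements that are smaller:
14: 10, 5, 9 → 3
10: 5, 9 → 2
5: none → 0
22: 19, 9, 21 → 3
19: 9 → 1
9: none → 0
26: 21 → 1
21: none → 0
Total inversions: 3 + 2 + 0 + 3 + 1 + 0 + 1 + 0 = 10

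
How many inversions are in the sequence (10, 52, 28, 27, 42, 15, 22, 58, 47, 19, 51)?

23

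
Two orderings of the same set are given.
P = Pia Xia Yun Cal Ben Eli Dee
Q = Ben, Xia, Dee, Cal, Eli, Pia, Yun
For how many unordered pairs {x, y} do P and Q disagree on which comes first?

Assign each item its position (1..7) in the first ordering, then rewrite the second ordering as that position sequence:
positions: Pia→1, Xia→2, Yun→3, Cal→4, Ben→5, Eli→6, Dee→7
second ordering as positions: [5, 2, 7, 4, 6, 1, 3]
Discordant pairs = inversions in this position sequence.
5: 2, 4, 1, 3 → 4
2: 1 → 1
7: 4, 6, 1, 3 → 4
4: 1, 3 → 2
6: 1, 3 → 2
1: 0
3: 0
Total: 4 + 1 + 4 + 2 + 2 + 0 + 0 = 13

13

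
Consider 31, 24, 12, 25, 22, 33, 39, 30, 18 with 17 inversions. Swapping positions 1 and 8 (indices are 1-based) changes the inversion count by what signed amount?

Positions 1 and 8 hold 31 and 30; after swapping, the array is [30, 24, 12, 25, 22, 33, 39, 31, 18].
Element-by-element contributions:
30: 5
24: 3
12: 0
25: 2
22: 1
33: 2
39: 2
31: 1
18: 0
Sum: 5 + 3 + 0 + 2 + 1 + 2 + 2 + 1 + 0 = 16
Change: 16 − 17 = -1

-1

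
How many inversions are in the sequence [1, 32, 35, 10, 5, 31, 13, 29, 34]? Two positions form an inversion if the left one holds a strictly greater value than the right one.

Sweep left to right; for each value list the smaller values that follow it:
1 → none → 0
32 → 10, 5, 31, 13, 29 → 5
35 → 10, 5, 31, 13, 29, 34 → 6
10 → 5 → 1
5 → none → 0
31 → 13, 29 → 2
13 → none → 0
29 → none → 0
34 → none → 0
Sum: 0 + 5 + 6 + 1 + 0 + 2 + 0 + 0 + 0 = 14

14 inversions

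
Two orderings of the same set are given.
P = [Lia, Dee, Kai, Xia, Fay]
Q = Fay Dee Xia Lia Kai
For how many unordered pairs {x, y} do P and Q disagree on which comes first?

Assign each item its position (1..5) in the first ordering, then rewrite the second ordering as that position sequence:
positions: Lia→1, Dee→2, Kai→3, Xia→4, Fay→5
second ordering as positions: [5, 2, 4, 1, 3]
Discordant pairs = inversions in this position sequence.
5: 2, 4, 1, 3 → 4
2: 1 → 1
4: 1, 3 → 2
1: 0
3: 0
Total: 4 + 1 + 2 + 0 + 0 = 7

7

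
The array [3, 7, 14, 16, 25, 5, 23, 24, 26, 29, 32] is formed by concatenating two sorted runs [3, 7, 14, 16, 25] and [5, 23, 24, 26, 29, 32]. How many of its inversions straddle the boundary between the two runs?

6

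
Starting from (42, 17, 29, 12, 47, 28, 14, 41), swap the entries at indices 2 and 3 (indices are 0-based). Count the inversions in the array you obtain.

Positions 2 and 3 hold 29 and 12; after swapping, the array is [42, 17, 12, 29, 47, 28, 14, 41].
Count, for each position, how many later elements it exceeds:
42: 6
17: 2
12: 0
29: 2
47: 3
28: 1
14: 0
41: 0
Sum: 6 + 2 + 0 + 2 + 3 + 1 + 0 + 0 = 14

14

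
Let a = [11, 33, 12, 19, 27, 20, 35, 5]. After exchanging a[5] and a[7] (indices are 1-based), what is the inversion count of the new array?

Positions 5 and 7 hold 27 and 35; after swapping, the array is [11, 33, 12, 19, 35, 20, 27, 5].
Count, for each position, how many later elements it exceeds:
11 → 5 → 1
33 → 12, 19, 20, 27, 5 → 5
12 → 5 → 1
19 → 5 → 1
35 → 20, 27, 5 → 3
20 → 5 → 1
27 → 5 → 1
5 → none → 0
Sum: 1 + 5 + 1 + 1 + 3 + 1 + 1 + 0 = 13

13 inversions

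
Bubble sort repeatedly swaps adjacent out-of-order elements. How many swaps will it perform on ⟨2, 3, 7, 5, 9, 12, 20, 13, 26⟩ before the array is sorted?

Minimum adjacent swaps = number of inversions (each swap of adjacent out-of-order elements removes one inversion and no swap can remove more).
Count inversions — for each element, later elements that are smaller:
2: none → 0
3: none → 0
7: 5 → 1
5: none → 0
9: none → 0
12: none → 0
20: 13 → 1
13: none → 0
26: none → 0
Total inversions: 0 + 0 + 1 + 0 + 0 + 0 + 1 + 0 + 0 = 2

2 adjacent swaps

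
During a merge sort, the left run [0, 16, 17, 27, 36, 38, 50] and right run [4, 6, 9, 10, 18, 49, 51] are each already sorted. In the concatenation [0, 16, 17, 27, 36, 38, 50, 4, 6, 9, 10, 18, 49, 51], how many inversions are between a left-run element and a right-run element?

29

For each element r of the right run, count left-run elements greater than r:
r = 4: 16, 17, 27, 36, 38, 50 → 6
r = 6: 16, 17, 27, 36, 38, 50 → 6
r = 9: 16, 17, 27, 36, 38, 50 → 6
r = 10: 16, 17, 27, 36, 38, 50 → 6
r = 18: 27, 36, 38, 50 → 4
r = 49: 50 → 1
r = 51: none → 0
Cross-inversions: 6 + 6 + 6 + 6 + 4 + 1 + 0 = 29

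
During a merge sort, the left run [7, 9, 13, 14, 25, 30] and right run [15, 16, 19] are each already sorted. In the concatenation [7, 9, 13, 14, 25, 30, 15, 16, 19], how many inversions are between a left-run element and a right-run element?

There are 6 cross-inversions.

For each element r of the right run, count left-run elements greater than r:
r = 15: 25, 30 → 2
r = 16: 25, 30 → 2
r = 19: 25, 30 → 2
Cross-inversions: 2 + 2 + 2 = 6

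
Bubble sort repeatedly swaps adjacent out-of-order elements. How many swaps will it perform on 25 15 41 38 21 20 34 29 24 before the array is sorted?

Each adjacent swap fixes exactly one inversion, so the minimum swap count equals the number of inversions.
Count inversions — for each element, later elements that are smaller:
25: 15, 21, 20, 24 → 4
15: none → 0
41: 38, 21, 20, 34, 29, 24 → 6
38: 21, 20, 34, 29, 24 → 5
21: 20 → 1
20: none → 0
34: 29, 24 → 2
29: 24 → 1
24: none → 0
Total inversions: 4 + 0 + 6 + 5 + 1 + 0 + 2 + 1 + 0 = 19

19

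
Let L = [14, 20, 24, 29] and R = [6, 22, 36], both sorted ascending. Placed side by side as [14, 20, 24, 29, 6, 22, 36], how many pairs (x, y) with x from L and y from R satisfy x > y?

6 cross-inversions

Count, for every r in R, how many entries of L exceed r:
r = 6: 14, 20, 24, 29 → 4
r = 22: 24, 29 → 2
r = 36: none → 0
Cross-inversions: 4 + 2 + 0 = 6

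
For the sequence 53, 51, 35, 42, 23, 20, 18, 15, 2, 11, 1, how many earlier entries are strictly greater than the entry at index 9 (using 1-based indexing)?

8 such elements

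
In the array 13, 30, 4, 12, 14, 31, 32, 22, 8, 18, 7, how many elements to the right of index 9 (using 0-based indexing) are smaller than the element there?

The element at index 9 is 18.
Elements after it: 7
Those smaller than 18: 7

1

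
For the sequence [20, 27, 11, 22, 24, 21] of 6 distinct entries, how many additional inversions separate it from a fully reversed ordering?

Maximum inversions for 6 distinct elements is C(6, 2) = 6·5/2 = 15.
Current inversions — for each element, count later smaller elements:
20: 1
27: 4
11: 0
22: 1
24: 1
21: 0
Current total: 1 + 4 + 0 + 1 + 1 + 0 = 7
Shortfall: 15 − 7 = 8

8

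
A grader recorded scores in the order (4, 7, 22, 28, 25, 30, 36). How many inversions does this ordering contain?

1

Element-by-element contributions:
4: 0
7: 0
22: 0
28: 1
25: 0
30: 0
36: 0
Sum: 0 + 0 + 0 + 1 + 0 + 0 + 0 = 1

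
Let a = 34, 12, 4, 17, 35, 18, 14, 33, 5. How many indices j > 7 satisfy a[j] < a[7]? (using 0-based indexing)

The element at index 7 is 33.
Elements after it: 5
Those smaller than 33: 5

1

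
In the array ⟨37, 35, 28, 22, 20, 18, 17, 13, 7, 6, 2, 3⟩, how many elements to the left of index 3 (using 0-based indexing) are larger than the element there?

3

The element at index 3 is 22.
Elements before it: 37, 35, 28
Those larger than 22: 37, 35, 28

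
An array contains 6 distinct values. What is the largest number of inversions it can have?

15

A reversed (strictly descending) arrangement makes every pair an inversion, giving C(6, 2) inversions.
C(6, 2) = 6·5/2 = 15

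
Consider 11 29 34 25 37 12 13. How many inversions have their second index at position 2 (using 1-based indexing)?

0 such elements

The element at index 2 is 29.
Elements before it: 11
None of them are larger than 29.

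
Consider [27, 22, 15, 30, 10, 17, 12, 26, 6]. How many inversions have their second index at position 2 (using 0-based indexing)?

2

The element at index 2 is 15.
Elements before it: 27, 22
Those larger than 15: 27, 22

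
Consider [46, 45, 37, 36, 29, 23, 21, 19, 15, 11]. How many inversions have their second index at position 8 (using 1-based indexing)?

The element at index 8 is 19.
Elements before it: 46, 45, 37, 36, 29, 23, 21
Those larger than 19: 46, 45, 37, 36, 29, 23, 21

7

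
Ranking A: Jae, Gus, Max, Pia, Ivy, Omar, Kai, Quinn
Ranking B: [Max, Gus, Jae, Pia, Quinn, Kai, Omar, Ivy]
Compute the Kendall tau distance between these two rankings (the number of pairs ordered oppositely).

9 discordant pairs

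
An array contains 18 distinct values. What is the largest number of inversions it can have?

153

A reversed (strictly descending) arrangement makes every pair an inversion, giving C(18, 2) inversions.
C(18, 2) = 18·17/2 = 153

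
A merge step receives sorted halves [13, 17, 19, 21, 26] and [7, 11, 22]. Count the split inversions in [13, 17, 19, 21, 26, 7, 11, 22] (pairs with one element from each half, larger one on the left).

Cross-inversions: 11

Count, for every r in R, how many entries of L exceed r:
r = 7: 13, 17, 19, 21, 26 → 5
r = 11: 13, 17, 19, 21, 26 → 5
r = 22: 26 → 1
Cross-inversions: 5 + 5 + 1 = 11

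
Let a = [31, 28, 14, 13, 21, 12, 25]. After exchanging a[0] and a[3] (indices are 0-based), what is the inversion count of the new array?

10 inversions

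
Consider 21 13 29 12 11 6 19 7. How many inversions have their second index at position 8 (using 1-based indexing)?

6 such elements

The element at index 8 is 7.
Elements before it: 21, 13, 29, 12, 11, 6, 19
Those larger than 7: 21, 13, 29, 12, 11, 19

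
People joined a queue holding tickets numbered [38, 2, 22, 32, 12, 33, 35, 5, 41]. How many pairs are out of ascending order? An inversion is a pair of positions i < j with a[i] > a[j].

14

For each element, count later entries that are smaller:
38 → 2, 22, 32, 12, 33, 35, 5 → 7
2 → none → 0
22 → 12, 5 → 2
32 → 12, 5 → 2
12 → 5 → 1
33 → 5 → 1
35 → 5 → 1
5 → none → 0
41 → none → 0
Sum: 7 + 0 + 2 + 2 + 1 + 1 + 1 + 0 + 0 = 14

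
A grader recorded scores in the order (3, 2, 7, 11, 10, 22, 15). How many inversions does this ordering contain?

Out-of-order index pairs (0-indexed):
(0,1): 3 > 2
(3,4): 11 > 10
(5,6): 22 > 15
That's 3 pairs.

3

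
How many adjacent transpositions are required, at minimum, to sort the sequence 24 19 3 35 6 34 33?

There are 9 adjacent swaps.

Each adjacent swap fixes exactly one inversion, so the minimum swap count equals the number of inversions.
Count inversions — for each element, later elements that are smaller:
24: 19, 3, 6 → 3
19: 3, 6 → 2
3: none → 0
35: 6, 34, 33 → 3
6: none → 0
34: 33 → 1
33: none → 0
Total inversions: 3 + 2 + 0 + 3 + 0 + 1 + 0 = 9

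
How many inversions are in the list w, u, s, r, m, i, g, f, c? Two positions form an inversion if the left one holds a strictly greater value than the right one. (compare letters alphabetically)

36

Count, for each position, how many later elements it exceeds:
w → u, s, r, m, i, g, f, c → 8
u → s, r, m, i, g, f, c → 7
s → r, m, i, g, f, c → 6
r → m, i, g, f, c → 5
m → i, g, f, c → 4
i → g, f, c → 3
g → f, c → 2
f → c → 1
c → none → 0
Sum: 8 + 7 + 6 + 5 + 4 + 3 + 2 + 1 + 0 = 36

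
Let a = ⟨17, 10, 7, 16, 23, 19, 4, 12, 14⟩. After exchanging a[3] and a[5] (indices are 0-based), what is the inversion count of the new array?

20 inversions

Positions 3 and 5 hold 16 and 19; after swapping, the array is [17, 10, 7, 19, 23, 16, 4, 12, 14].
Sweep left to right; for each value list the smaller values that follow it:
17: 6
10: 2
7: 1
19: 4
23: 4
16: 3
4: 0
12: 0
14: 0
Sum: 6 + 2 + 1 + 4 + 4 + 3 + 0 + 0 + 0 = 20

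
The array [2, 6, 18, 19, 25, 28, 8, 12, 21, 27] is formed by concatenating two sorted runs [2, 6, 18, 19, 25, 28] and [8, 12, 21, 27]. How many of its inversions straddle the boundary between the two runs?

11

Take each right-half value and tally the left-half values above it:
r = 8: 18, 19, 25, 28 → 4
r = 12: 18, 19, 25, 28 → 4
r = 21: 25, 28 → 2
r = 27: 28 → 1
Cross-inversions: 4 + 4 + 2 + 1 = 11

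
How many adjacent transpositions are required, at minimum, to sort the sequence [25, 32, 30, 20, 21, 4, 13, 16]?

Adjacent swaps: 22

The minimum number of adjacent swaps to sort an array equals its inversion count, since every such swap removes exactly one inversion.
Count inversions — for each element, later elements that are smaller:
25: 20, 21, 4, 13, 16 → 5
32: 30, 20, 21, 4, 13, 16 → 6
30: 20, 21, 4, 13, 16 → 5
20: 4, 13, 16 → 3
21: 4, 13, 16 → 3
4: none → 0
13: none → 0
16: none → 0
Total inversions: 5 + 6 + 5 + 3 + 3 + 0 + 0 + 0 = 22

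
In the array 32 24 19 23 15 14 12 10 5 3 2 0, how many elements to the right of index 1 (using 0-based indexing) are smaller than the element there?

10

The element at index 1 is 24.
Elements after it: 19, 23, 15, 14, 12, 10, 5, 3, 2, 0
Those smaller than 24: 19, 23, 15, 14, 12, 10, 5, 3, 2, 0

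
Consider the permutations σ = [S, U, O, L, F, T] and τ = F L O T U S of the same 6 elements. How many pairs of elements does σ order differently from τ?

12 discordant pairs

Assign each item its position (1..6) in the first ordering, then rewrite the second ordering as that position sequence:
positions: S→1, U→2, O→3, L→4, F→5, T→6
second ordering as positions: [5, 4, 3, 6, 2, 1]
Discordant pairs = inversions in this position sequence.
5: 4, 3, 2, 1 → 4
4: 3, 2, 1 → 3
3: 2, 1 → 2
6: 2, 1 → 2
2: 1 → 1
1: 0
Total: 4 + 3 + 2 + 2 + 1 + 0 = 12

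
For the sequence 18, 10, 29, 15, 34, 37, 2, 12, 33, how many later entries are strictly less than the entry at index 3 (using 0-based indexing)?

The element at index 3 is 15.
Elements after it: 34, 37, 2, 12, 33
Those smaller than 15: 2, 12

2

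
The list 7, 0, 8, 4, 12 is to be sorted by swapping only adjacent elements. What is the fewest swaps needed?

3 swaps

Each adjacent swap fixes exactly one inversion, so the minimum swap count equals the number of inversions.
Count inversions — for each element, later elements that are smaller:
7: 0, 4 → 2
0: none → 0
8: 4 → 1
4: none → 0
12: none → 0
Total inversions: 2 + 0 + 1 + 0 + 0 = 3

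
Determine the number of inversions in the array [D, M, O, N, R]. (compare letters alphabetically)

For each element, count later entries that are smaller:
D → none → 0
M → none → 0
O → N → 1
N → none → 0
R → none → 0
Sum: 0 + 0 + 1 + 0 + 0 = 1

Inversions: 1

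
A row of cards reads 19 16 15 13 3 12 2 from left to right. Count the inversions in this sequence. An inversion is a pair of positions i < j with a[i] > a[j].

20 inversions

Element-by-element contributions:
19: 6
16: 5
15: 4
13: 3
3: 1
12: 1
2: 0
Sum: 6 + 5 + 4 + 3 + 1 + 1 + 0 = 20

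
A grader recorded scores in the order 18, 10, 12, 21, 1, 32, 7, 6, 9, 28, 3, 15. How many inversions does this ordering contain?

Element-by-element contributions:
18 → 10, 12, 1, 7, 6, 9, 3, 15 → 8
10 → 1, 7, 6, 9, 3 → 5
12 → 1, 7, 6, 9, 3 → 5
21 → 1, 7, 6, 9, 3, 15 → 6
1 → none → 0
32 → 7, 6, 9, 28, 3, 15 → 6
7 → 6, 3 → 2
6 → 3 → 1
9 → 3 → 1
28 → 3, 15 → 2
3 → none → 0
15 → none → 0
Sum: 8 + 5 + 5 + 6 + 0 + 6 + 2 + 1 + 1 + 2 + 0 + 0 = 36

36 inversions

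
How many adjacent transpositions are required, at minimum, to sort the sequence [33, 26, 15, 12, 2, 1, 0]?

Each adjacent swap fixes exactly one inversion, so the minimum swap count equals the number of inversions.
Count inversions — for each element, later elements that are smaller:
33: 26, 15, 12, 2, 1, 0 → 6
26: 15, 12, 2, 1, 0 → 5
15: 12, 2, 1, 0 → 4
12: 2, 1, 0 → 3
2: 1, 0 → 2
1: 0 → 1
0: none → 0
Total inversions: 6 + 5 + 4 + 3 + 2 + 1 + 0 = 21

21 adjacent swaps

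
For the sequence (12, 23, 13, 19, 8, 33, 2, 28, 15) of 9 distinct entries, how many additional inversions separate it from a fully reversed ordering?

Maximum inversions for 9 distinct elements is C(9, 2) = 9·8/2 = 36.
Current inversions — for each element, count later smaller elements:
12: 2
23: 5
13: 2
19: 3
8: 1
33: 3
2: 0
28: 1
15: 0
Current total: 2 + 5 + 2 + 3 + 1 + 3 + 0 + 1 + 0 = 17
Shortfall: 36 − 17 = 19

19 inversions short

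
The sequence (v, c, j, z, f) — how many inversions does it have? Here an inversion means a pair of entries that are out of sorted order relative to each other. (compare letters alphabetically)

Sweep left to right; for each value list the smaller values that follow it:
v → c, j, f → 3
c → none → 0
j → f → 1
z → f → 1
f → none → 0
Sum: 3 + 0 + 1 + 1 + 0 = 5

Inversions: 5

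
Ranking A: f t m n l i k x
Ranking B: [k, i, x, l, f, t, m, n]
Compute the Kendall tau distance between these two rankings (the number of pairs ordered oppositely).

20 discordant pairs

Assign each item its position (1..8) in the first ordering, then rewrite the second ordering as that position sequence:
positions: f→1, t→2, m→3, n→4, l→5, i→6, k→7, x→8
second ordering as positions: [7, 6, 8, 5, 1, 2, 3, 4]
Discordant pairs = inversions in this position sequence.
7: 6, 5, 1, 2, 3, 4 → 6
6: 5, 1, 2, 3, 4 → 5
8: 5, 1, 2, 3, 4 → 5
5: 1, 2, 3, 4 → 4
1: 0
2: 0
3: 0
4: 0
Total: 6 + 5 + 5 + 4 + 0 + 0 + 0 + 0 = 20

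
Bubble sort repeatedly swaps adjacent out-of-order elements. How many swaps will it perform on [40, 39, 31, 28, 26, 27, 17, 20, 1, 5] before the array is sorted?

The minimum number of adjacent swaps to sort an array equals its inversion count, since every such swap removes exactly one inversion.
Count inversions — for each element, later elements that are smaller:
40: 39, 31, 28, 26, 27, 17, 20, 1, 5 → 9
39: 31, 28, 26, 27, 17, 20, 1, 5 → 8
31: 28, 26, 27, 17, 20, 1, 5 → 7
28: 26, 27, 17, 20, 1, 5 → 6
26: 17, 20, 1, 5 → 4
27: 17, 20, 1, 5 → 4
17: 1, 5 → 2
20: 1, 5 → 2
1: none → 0
5: none → 0
Total inversions: 9 + 8 + 7 + 6 + 4 + 4 + 2 + 2 + 0 + 0 = 42

42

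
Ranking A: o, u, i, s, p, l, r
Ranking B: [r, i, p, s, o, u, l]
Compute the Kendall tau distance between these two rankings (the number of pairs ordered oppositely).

Discordant pairs: 13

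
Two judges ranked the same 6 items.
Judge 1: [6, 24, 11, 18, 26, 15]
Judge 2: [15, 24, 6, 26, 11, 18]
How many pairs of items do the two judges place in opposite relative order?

Assign each item its position (1..6) in the first ordering, then rewrite the second ordering as that position sequence:
positions: 6→1, 24→2, 11→3, 18→4, 26→5, 15→6
second ordering as positions: [6, 2, 1, 5, 3, 4]
Discordant pairs = inversions in this position sequence.
6: 2, 1, 5, 3, 4 → 5
2: 1 → 1
1: 0
5: 3, 4 → 2
3: 0
4: 0
Total: 5 + 1 + 0 + 2 + 0 + 0 = 8

8 discordant pairs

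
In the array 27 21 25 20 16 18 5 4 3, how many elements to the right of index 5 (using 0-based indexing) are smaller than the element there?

The element at index 5 is 18.
Elements after it: 5, 4, 3
Those smaller than 18: 5, 4, 3

3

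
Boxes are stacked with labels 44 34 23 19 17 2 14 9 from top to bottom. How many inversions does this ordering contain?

Sweep left to right; for each value list the smaller values that follow it:
44 → 34, 23, 19, 17, 2, 14, 9 → 7
34 → 23, 19, 17, 2, 14, 9 → 6
23 → 19, 17, 2, 14, 9 → 5
19 → 17, 2, 14, 9 → 4
17 → 2, 14, 9 → 3
2 → none → 0
14 → 9 → 1
9 → none → 0
Sum: 7 + 6 + 5 + 4 + 3 + 0 + 1 + 0 = 26

26 inversions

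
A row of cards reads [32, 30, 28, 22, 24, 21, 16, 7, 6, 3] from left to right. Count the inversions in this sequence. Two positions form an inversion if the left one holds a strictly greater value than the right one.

Sweep left to right; for each value list the smaller values that follow it:
32 → 30, 28, 22, 24, 21, 16, 7, 6, 3 → 9
30 → 28, 22, 24, 21, 16, 7, 6, 3 → 8
28 → 22, 24, 21, 16, 7, 6, 3 → 7
22 → 21, 16, 7, 6, 3 → 5
24 → 21, 16, 7, 6, 3 → 5
21 → 16, 7, 6, 3 → 4
16 → 7, 6, 3 → 3
7 → 6, 3 → 2
6 → 3 → 1
3 → none → 0
Sum: 9 + 8 + 7 + 5 + 5 + 4 + 3 + 2 + 1 + 0 = 44

44 inversions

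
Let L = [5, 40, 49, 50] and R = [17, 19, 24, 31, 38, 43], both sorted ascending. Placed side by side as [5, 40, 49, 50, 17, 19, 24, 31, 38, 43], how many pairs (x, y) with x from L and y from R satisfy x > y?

Take each right-half value and tally the left-half values above it:
r = 17: 40, 49, 50 → 3
r = 19: 40, 49, 50 → 3
r = 24: 40, 49, 50 → 3
r = 31: 40, 49, 50 → 3
r = 38: 40, 49, 50 → 3
r = 43: 49, 50 → 2
Cross-inversions: 3 + 3 + 3 + 3 + 3 + 2 = 17

17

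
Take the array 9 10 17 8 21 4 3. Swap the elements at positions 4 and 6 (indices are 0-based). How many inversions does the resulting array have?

There are 11 inversions.

Positions 4 and 6 hold 21 and 3; after swapping, the array is [9, 10, 17, 8, 3, 4, 21].
Element-by-element contributions:
9 → 8, 3, 4 → 3
10 → 8, 3, 4 → 3
17 → 8, 3, 4 → 3
8 → 3, 4 → 2
3 → none → 0
4 → none → 0
21 → none → 0
Sum: 3 + 3 + 3 + 2 + 0 + 0 + 0 = 11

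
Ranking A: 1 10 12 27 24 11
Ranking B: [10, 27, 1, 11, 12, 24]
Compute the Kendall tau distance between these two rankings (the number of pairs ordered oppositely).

5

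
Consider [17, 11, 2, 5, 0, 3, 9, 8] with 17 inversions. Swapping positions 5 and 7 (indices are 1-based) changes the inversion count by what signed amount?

Positions 5 and 7 hold 0 and 9; after swapping, the array is [17, 11, 2, 5, 9, 3, 0, 8].
Count, for each position, how many later elements it exceeds:
17 → 11, 2, 5, 9, 3, 0, 8 → 7
11 → 2, 5, 9, 3, 0, 8 → 6
2 → 0 → 1
5 → 3, 0 → 2
9 → 3, 0, 8 → 3
3 → 0 → 1
0 → none → 0
8 → none → 0
Sum: 7 + 6 + 1 + 2 + 3 + 1 + 0 + 0 = 20
Change: 20 − 17 = +3

+3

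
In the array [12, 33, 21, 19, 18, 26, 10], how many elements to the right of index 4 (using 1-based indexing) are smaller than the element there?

The element at index 4 is 19.
Elements after it: 18, 26, 10
Those smaller than 19: 18, 10

2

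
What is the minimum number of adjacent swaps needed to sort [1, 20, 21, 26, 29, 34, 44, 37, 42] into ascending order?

Each adjacent swap fixes exactly one inversion, so the minimum swap count equals the number of inversions.
Count inversions — for each element, later elements that are smaller:
1: none → 0
20: none → 0
21: none → 0
26: none → 0
29: none → 0
34: none → 0
44: 37, 42 → 2
37: none → 0
42: none → 0
Total inversions: 0 + 0 + 0 + 0 + 0 + 0 + 2 + 0 + 0 = 2

2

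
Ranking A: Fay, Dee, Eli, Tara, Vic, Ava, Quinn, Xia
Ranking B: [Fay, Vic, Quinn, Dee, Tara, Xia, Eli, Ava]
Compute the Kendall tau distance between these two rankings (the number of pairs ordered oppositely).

Assign each item its position (1..8) in the first ordering, then rewrite the second ordering as that position sequence:
positions: Fay→1, Dee→2, Eli→3, Tara→4, Vic→5, Ava→6, Quinn→7, Xia→8
second ordering as positions: [1, 5, 7, 2, 4, 8, 3, 6]
Discordant pairs = inversions in this position sequence.
1: 0
5: 2, 4, 3 → 3
7: 2, 4, 3, 6 → 4
2: 0
4: 3 → 1
8: 3, 6 → 2
3: 0
6: 0
Total: 0 + 3 + 4 + 0 + 1 + 2 + 0 + 0 = 10

Discordant pairs: 10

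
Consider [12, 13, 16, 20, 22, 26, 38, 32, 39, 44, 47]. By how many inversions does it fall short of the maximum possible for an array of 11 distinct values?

54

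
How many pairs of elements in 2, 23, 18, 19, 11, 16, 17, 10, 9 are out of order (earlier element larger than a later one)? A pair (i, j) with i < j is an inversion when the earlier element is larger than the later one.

For each element, count later entries that are smaller:
2: 0
23: 7
18: 5
19: 5
11: 2
16: 2
17: 2
10: 1
9: 0
Sum: 0 + 7 + 5 + 5 + 2 + 2 + 2 + 1 + 0 = 24

24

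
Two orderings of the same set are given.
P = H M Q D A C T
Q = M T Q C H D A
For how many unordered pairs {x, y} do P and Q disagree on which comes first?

10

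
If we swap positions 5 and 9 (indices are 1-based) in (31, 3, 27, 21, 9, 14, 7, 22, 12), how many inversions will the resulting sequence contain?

23 inversions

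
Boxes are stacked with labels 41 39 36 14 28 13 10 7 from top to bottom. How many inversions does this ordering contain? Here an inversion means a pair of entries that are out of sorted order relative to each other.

27

Sweep left to right; for each value list the smaller values that follow it:
41: 7
39: 6
36: 5
14: 3
28: 3
13: 2
10: 1
7: 0
Sum: 7 + 6 + 5 + 3 + 3 + 2 + 1 + 0 = 27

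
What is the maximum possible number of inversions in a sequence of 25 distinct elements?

300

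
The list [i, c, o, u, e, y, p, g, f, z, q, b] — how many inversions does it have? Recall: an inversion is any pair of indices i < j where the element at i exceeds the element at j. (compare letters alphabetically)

31

Count, for each position, how many later elements it exceeds:
i → c, e, g, f, b → 5
c → b → 1
o → e, g, f, b → 4
u → e, p, g, f, q, b → 6
e → b → 1
y → p, g, f, q, b → 5
p → g, f, b → 3
g → f, b → 2
f → b → 1
z → q, b → 2
q → b → 1
b → none → 0
Sum: 5 + 1 + 4 + 6 + 1 + 5 + 3 + 2 + 1 + 2 + 1 + 0 = 31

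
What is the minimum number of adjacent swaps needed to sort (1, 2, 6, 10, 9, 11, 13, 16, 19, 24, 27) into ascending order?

1 adjacent swap

Minimum adjacent swaps = number of inversions (each swap of adjacent out-of-order elements removes one inversion and no swap can remove more).
Count inversions — for each element, later elements that are smaller:
1: none → 0
2: none → 0
6: none → 0
10: 9 → 1
9: none → 0
11: none → 0
13: none → 0
16: none → 0
19: none → 0
24: none → 0
27: none → 0
Total inversions: 0 + 0 + 0 + 1 + 0 + 0 + 0 + 0 + 0 + 0 + 0 = 1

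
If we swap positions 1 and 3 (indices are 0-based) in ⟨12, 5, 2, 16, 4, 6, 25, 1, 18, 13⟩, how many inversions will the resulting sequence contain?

Positions 1 and 3 hold 5 and 16; after swapping, the array is [12, 16, 2, 5, 4, 6, 25, 1, 18, 13].
For each element, count later entries that are smaller:
12 → 2, 5, 4, 6, 1 → 5
16 → 2, 5, 4, 6, 1, 13 → 6
2 → 1 → 1
5 → 4, 1 → 2
4 → 1 → 1
6 → 1 → 1
25 → 1, 18, 13 → 3
1 → none → 0
18 → 13 → 1
13 → none → 0
Sum: 5 + 6 + 1 + 2 + 1 + 1 + 3 + 0 + 1 + 0 = 20

20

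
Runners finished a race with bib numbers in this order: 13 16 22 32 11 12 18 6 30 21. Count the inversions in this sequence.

21

Count, for each position, how many later elements it exceeds:
13: 3
16: 3
22: 5
32: 6
11: 1
12: 1
18: 1
6: 0
30: 1
21: 0
Sum: 3 + 3 + 5 + 6 + 1 + 1 + 1 + 0 + 1 + 0 = 21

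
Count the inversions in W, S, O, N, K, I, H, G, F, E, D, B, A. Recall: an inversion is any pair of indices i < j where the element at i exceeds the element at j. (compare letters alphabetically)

Element-by-element contributions:
W → S, O, N, K, I, H, G, F, E, D, B, A → 12
S → O, N, K, I, H, G, F, E, D, B, A → 11
O → N, K, I, H, G, F, E, D, B, A → 10
N → K, I, H, G, F, E, D, B, A → 9
K → I, H, G, F, E, D, B, A → 8
I → H, G, F, E, D, B, A → 7
H → G, F, E, D, B, A → 6
G → F, E, D, B, A → 5
F → E, D, B, A → 4
E → D, B, A → 3
D → B, A → 2
B → A → 1
A → none → 0
Sum: 12 + 11 + 10 + 9 + 8 + 7 + 6 + 5 + 4 + 3 + 2 + 1 + 0 = 78

78 inversions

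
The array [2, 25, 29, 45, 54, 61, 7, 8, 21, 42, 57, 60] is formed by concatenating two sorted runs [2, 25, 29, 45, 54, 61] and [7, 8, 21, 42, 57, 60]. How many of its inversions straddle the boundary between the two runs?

20

Count, for every r in R, how many entries of L exceed r:
r = 7: 25, 29, 45, 54, 61 → 5
r = 8: 25, 29, 45, 54, 61 → 5
r = 21: 25, 29, 45, 54, 61 → 5
r = 42: 45, 54, 61 → 3
r = 57: 61 → 1
r = 60: 61 → 1
Cross-inversions: 5 + 5 + 5 + 3 + 1 + 1 = 20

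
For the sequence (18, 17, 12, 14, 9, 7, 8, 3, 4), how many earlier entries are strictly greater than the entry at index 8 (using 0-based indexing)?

7 such elements

The element at index 8 is 4.
Elements before it: 18, 17, 12, 14, 9, 7, 8, 3
Those larger than 4: 18, 17, 12, 14, 9, 7, 8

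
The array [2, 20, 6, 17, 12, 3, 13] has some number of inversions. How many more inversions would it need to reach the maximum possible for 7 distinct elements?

11 inversions short

Maximum inversions for 7 distinct elements is C(7, 2) = 7·6/2 = 21.
Current inversions — for each element, count later smaller elements:
2: 0
20: 5
6: 1
17: 3
12: 1
3: 0
13: 0
Current total: 0 + 5 + 1 + 3 + 1 + 0 + 0 = 10
Shortfall: 21 − 10 = 11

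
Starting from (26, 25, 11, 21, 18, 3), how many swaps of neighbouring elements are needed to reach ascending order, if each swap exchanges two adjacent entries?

There are 13 adjacent swaps.

Each adjacent swap fixes exactly one inversion, so the minimum swap count equals the number of inversions.
Count inversions — for each element, later elements that are smaller:
26: 25, 11, 21, 18, 3 → 5
25: 11, 21, 18, 3 → 4
11: 3 → 1
21: 18, 3 → 2
18: 3 → 1
3: none → 0
Total inversions: 5 + 4 + 1 + 2 + 1 + 0 = 13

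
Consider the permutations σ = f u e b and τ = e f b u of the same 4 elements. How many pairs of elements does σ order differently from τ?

3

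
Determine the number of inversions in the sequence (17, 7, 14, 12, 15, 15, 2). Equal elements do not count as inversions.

12

Inversion pairs (indices are 0-based):
(0,1): 17 > 7
(0,2): 17 > 14
(0,3): 17 > 12
(0,4): 17 > 15
(0,5): 17 > 15
(0,6): 17 > 2
(1,6): 7 > 2
(2,3): 14 > 12
(2,6): 14 > 2
(3,6): 12 > 2
(4,6): 15 > 2
(5,6): 15 > 2
That's 12 pairs.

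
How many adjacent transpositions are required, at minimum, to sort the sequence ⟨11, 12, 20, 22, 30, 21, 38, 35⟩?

3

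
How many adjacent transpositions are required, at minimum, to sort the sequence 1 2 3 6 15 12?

Minimum adjacent swaps = number of inversions (each swap of adjacent out-of-order elements removes one inversion and no swap can remove more).
Count inversions — for each element, later elements that are smaller:
1: none → 0
2: none → 0
3: none → 0
6: none → 0
15: 12 → 1
12: none → 0
Total inversions: 0 + 0 + 0 + 0 + 1 + 0 = 1

1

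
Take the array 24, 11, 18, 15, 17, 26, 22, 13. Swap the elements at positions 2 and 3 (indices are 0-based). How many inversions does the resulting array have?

Positions 2 and 3 hold 18 and 15; after swapping, the array is [24, 11, 15, 18, 17, 26, 22, 13].
For each element, count later entries that are smaller:
24: 6
11: 0
15: 1
18: 2
17: 1
26: 2
22: 1
13: 0
Sum: 6 + 0 + 1 + 2 + 1 + 2 + 1 + 0 = 13

13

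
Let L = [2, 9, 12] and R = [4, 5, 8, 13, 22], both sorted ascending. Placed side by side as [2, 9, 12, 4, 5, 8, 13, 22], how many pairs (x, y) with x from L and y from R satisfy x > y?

For each element r of the right run, count left-run elements greater than r:
r = 4: 9, 12 → 2
r = 5: 9, 12 → 2
r = 8: 9, 12 → 2
r = 13: none → 0
r = 22: none → 0
Cross-inversions: 2 + 2 + 2 + 0 + 0 = 6

6 cross-inversions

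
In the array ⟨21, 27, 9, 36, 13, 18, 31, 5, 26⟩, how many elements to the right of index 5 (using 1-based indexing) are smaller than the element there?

1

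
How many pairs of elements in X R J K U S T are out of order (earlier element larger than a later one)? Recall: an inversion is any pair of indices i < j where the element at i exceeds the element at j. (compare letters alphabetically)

Inversions: 10

Inversion pairs (indices are 1-based):
(1,2): X > R
(1,3): X > J
(1,4): X > K
(1,5): X > U
(1,6): X > S
(1,7): X > T
(2,3): R > J
(2,4): R > K
(5,6): U > S
(5,7): U > T
That's 10 pairs.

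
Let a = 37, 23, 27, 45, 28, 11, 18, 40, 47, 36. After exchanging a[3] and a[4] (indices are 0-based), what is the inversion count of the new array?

18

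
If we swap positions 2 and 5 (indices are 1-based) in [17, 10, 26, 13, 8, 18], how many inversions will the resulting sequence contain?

Inversions: 7

Positions 2 and 5 hold 10 and 8; after swapping, the array is [17, 8, 26, 13, 10, 18].
Element-by-element contributions:
17 → 8, 13, 10 → 3
8 → none → 0
26 → 13, 10, 18 → 3
13 → 10 → 1
10 → none → 0
18 → none → 0
Sum: 3 + 0 + 3 + 1 + 0 + 0 = 7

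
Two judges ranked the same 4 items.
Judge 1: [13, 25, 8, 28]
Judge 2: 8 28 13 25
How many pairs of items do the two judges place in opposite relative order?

There are 4 discordant pairs.

Assign each item its position (1..4) in the first ordering, then rewrite the second ordering as that position sequence:
positions: 13→1, 25→2, 8→3, 28→4
second ordering as positions: [3, 4, 1, 2]
Discordant pairs = inversions in this position sequence.
3: 1, 2 → 2
4: 1, 2 → 2
1: 0
2: 0
Total: 2 + 2 + 0 + 0 = 4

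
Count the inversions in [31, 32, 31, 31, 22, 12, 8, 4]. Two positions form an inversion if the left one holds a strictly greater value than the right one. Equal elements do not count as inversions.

Count, for each position, how many later elements it exceeds:
31 → 22, 12, 8, 4 → 4
32 → 31, 31, 22, 12, 8, 4 → 6
31 → 22, 12, 8, 4 → 4
31 → 22, 12, 8, 4 → 4
22 → 12, 8, 4 → 3
12 → 8, 4 → 2
8 → 4 → 1
4 → none → 0
Sum: 4 + 6 + 4 + 4 + 3 + 2 + 1 + 0 = 24

24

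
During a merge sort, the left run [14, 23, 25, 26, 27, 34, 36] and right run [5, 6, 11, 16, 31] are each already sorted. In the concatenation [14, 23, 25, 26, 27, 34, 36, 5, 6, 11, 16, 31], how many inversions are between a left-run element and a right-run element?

29

For each element r of the right run, count left-run elements greater than r:
r = 5: 14, 23, 25, 26, 27, 34, 36 → 7
r = 6: 14, 23, 25, 26, 27, 34, 36 → 7
r = 11: 14, 23, 25, 26, 27, 34, 36 → 7
r = 16: 23, 25, 26, 27, 34, 36 → 6
r = 31: 34, 36 → 2
Cross-inversions: 7 + 7 + 7 + 6 + 2 = 29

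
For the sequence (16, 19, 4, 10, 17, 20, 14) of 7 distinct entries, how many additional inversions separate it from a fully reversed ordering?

12 inversions short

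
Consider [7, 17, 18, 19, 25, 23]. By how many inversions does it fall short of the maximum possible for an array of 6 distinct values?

14 inversions short

Maximum inversions for 6 distinct elements is C(6, 2) = 6·5/2 = 15.
Current inversions — for each element, count later smaller elements:
7: 0
17: 0
18: 0
19: 0
25: 1
23: 0
Current total: 0 + 0 + 0 + 0 + 1 + 0 = 1
Shortfall: 15 − 1 = 14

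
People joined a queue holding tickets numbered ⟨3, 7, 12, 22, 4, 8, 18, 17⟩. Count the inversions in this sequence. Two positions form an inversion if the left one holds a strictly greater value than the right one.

8

Sweep left to right; for each value list the smaller values that follow it:
3 → none → 0
7 → 4 → 1
12 → 4, 8 → 2
22 → 4, 8, 18, 17 → 4
4 → none → 0
8 → none → 0
18 → 17 → 1
17 → none → 0
Sum: 0 + 1 + 2 + 4 + 0 + 0 + 1 + 0 = 8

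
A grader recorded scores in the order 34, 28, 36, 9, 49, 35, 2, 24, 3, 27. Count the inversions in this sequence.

29

For each element, count later entries that are smaller:
34 → 28, 9, 2, 24, 3, 27 → 6
28 → 9, 2, 24, 3, 27 → 5
36 → 9, 35, 2, 24, 3, 27 → 6
9 → 2, 3 → 2
49 → 35, 2, 24, 3, 27 → 5
35 → 2, 24, 3, 27 → 4
2 → none → 0
24 → 3 → 1
3 → none → 0
27 → none → 0
Sum: 6 + 5 + 6 + 2 + 5 + 4 + 0 + 1 + 0 + 0 = 29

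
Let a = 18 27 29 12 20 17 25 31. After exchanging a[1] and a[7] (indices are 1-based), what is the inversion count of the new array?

Positions 1 and 7 hold 18 and 25; after swapping, the array is [25, 27, 29, 12, 20, 17, 18, 31].
For each element, count later entries that are smaller:
25: 4
27: 4
29: 4
12: 0
20: 2
17: 0
18: 0
31: 0
Sum: 4 + 4 + 4 + 0 + 2 + 0 + 0 + 0 = 14

There are 14 inversions.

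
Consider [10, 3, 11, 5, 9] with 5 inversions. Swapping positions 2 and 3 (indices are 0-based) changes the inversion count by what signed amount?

Positions 2 and 3 hold 11 and 5; after swapping, the array is [10, 3, 5, 11, 9].
For each element, count later entries that are smaller:
10 → 3, 5, 9 → 3
3 → none → 0
5 → none → 0
11 → 9 → 1
9 → none → 0
Sum: 3 + 0 + 0 + 1 + 0 = 4
Change: 4 − 5 = -1

-1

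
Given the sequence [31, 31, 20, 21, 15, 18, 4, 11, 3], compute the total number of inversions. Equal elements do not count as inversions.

32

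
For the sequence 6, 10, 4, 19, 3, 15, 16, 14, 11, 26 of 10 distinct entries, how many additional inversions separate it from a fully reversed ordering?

Maximum inversions for 10 distinct elements is C(10, 2) = 10·9/2 = 45.
Current inversions — for each element, count later smaller elements:
6: 2
10: 2
4: 1
19: 5
3: 0
15: 2
16: 2
14: 1
11: 0
26: 0
Current total: 2 + 2 + 1 + 5 + 0 + 2 + 2 + 1 + 0 + 0 = 15
Shortfall: 45 − 15 = 30

30 inversions short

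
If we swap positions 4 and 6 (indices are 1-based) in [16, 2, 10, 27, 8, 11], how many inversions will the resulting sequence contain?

Positions 4 and 6 hold 27 and 11; after swapping, the array is [16, 2, 10, 11, 8, 27].
Count, for each position, how many later elements it exceeds:
16 → 2, 10, 11, 8 → 4
2 → none → 0
10 → 8 → 1
11 → 8 → 1
8 → none → 0
27 → none → 0
Sum: 4 + 0 + 1 + 1 + 0 + 0 = 6

6 inversions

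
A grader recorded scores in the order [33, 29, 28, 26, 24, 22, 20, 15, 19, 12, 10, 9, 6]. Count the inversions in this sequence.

77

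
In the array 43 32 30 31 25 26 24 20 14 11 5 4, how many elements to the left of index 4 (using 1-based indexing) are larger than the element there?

The element at index 4 is 31.
Elements before it: 43, 32, 30
Those larger than 31: 43, 32

2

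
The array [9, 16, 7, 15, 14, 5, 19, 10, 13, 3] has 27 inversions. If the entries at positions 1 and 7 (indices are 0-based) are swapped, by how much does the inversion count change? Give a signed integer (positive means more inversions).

-5

Positions 1 and 7 hold 16 and 10; after swapping, the array is [9, 10, 7, 15, 14, 5, 19, 16, 13, 3].
Count, for each position, how many later elements it exceeds:
9: 3
10: 3
7: 2
15: 4
14: 3
5: 1
19: 3
16: 2
13: 1
3: 0
Sum: 3 + 3 + 2 + 4 + 3 + 1 + 3 + 2 + 1 + 0 = 22
Change: 22 − 27 = -5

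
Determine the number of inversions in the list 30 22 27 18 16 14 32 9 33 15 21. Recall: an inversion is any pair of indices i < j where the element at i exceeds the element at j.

33 inversions

For each element, count later entries that are smaller:
30 → 22, 27, 18, 16, 14, 9, 15, 21 → 8
22 → 18, 16, 14, 9, 15, 21 → 6
27 → 18, 16, 14, 9, 15, 21 → 6
18 → 16, 14, 9, 15 → 4
16 → 14, 9, 15 → 3
14 → 9 → 1
32 → 9, 15, 21 → 3
9 → none → 0
33 → 15, 21 → 2
15 → none → 0
21 → none → 0
Sum: 8 + 6 + 6 + 4 + 3 + 1 + 3 + 0 + 2 + 0 + 0 = 33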